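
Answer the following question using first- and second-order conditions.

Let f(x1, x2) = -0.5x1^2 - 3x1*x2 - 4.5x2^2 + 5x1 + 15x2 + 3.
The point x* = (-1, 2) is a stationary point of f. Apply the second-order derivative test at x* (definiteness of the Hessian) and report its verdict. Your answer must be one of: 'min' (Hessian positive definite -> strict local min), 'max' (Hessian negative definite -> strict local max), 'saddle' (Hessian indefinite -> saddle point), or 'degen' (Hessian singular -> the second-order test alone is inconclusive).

Compute the Hessian H = grad^2 f:
  H = [[-1, -3], [-3, -9]]
Verify stationarity: grad f(x*) = H x* + g = (0, 0).
Eigenvalues of H: -10, 0.
H has a zero eigenvalue (singular; negative semidefinite but not definite), so H is neither positive definite, negative definite, nor indefinite. The second-order test alone is inconclusive -> degen.
(Indeed, f is constant along the null direction of H through x*, so x* is not a strict local extremum.)

degen


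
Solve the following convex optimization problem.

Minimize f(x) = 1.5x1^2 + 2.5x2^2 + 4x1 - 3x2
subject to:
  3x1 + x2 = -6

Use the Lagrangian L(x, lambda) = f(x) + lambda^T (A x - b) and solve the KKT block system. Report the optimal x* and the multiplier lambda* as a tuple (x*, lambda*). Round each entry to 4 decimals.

Form the Lagrangian:
  L(x, lambda) = (1/2) x^T Q x + c^T x + lambda^T (A x - b)
Stationarity (grad_x L = 0): Q x + c + A^T lambda = 0.
Primal feasibility: A x = b.

This gives the KKT block system:
  [ Q   A^T ] [ x     ]   [-c ]
  [ A    0  ] [ lambda ] = [ b ]

Solving the linear system:
  x*      = (-2.1458, 0.4375)
  lambda* = (0.8125)
  f(x*)   = -2.5104

x* = (-2.1458, 0.4375), lambda* = (0.8125)


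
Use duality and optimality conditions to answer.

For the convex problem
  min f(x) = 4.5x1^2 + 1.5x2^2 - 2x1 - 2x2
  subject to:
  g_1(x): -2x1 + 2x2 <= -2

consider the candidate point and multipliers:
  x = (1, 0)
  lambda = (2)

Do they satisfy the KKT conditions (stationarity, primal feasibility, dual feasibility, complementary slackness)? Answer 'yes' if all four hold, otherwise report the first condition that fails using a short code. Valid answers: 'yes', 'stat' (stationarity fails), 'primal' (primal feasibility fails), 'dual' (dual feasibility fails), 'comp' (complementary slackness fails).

Gradient of f: grad f(x) = Q x + c = (7, -2)
Constraint values g_i(x) = a_i^T x - b_i:
  g_1((1, 0)) = 0
Stationarity residual: grad f(x) + sum_i lambda_i a_i = (3, 2)
  -> stationarity FAILS
Primal feasibility (all g_i <= 0): OK
Dual feasibility (all lambda_i >= 0): OK
Complementary slackness (lambda_i * g_i(x) = 0 for all i): OK

Verdict: the first failing condition is stationarity -> stat.

stat


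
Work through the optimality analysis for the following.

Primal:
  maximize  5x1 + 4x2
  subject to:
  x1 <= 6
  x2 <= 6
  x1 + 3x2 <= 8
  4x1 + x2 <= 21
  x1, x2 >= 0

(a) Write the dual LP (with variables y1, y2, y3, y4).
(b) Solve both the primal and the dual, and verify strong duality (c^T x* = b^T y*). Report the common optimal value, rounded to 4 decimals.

The standard primal-dual pair for 'max c^T x s.t. A x <= b, x >= 0' is:
  Dual:  min b^T y  s.t.  A^T y >= c,  y >= 0.

So the dual LP is:
  minimize  6y1 + 6y2 + 8y3 + 21y4
  subject to:
    y1 + y3 + 4y4 >= 5
    y2 + 3y3 + y4 >= 4
    y1, y2, y3, y4 >= 0

Solving the primal: x* = (5, 1).
  primal value c^T x* = 29.
Solving the dual: y* = (0, 0, 1, 1).
  dual value b^T y* = 29.
Strong duality: c^T x* = b^T y*. Confirmed.

29


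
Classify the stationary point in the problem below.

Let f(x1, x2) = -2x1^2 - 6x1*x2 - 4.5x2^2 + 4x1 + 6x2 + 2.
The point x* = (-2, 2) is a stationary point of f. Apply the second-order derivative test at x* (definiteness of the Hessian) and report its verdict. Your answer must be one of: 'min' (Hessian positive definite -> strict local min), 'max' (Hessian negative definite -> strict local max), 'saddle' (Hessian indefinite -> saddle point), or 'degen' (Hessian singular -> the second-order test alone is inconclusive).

Compute the Hessian H = grad^2 f:
  H = [[-4, -6], [-6, -9]]
Verify stationarity: grad f(x*) = H x* + g = (0, 0).
Eigenvalues of H: -13, 0.
H has a zero eigenvalue (singular; negative semidefinite but not definite), so H is neither positive definite, negative definite, nor indefinite. The second-order test alone is inconclusive -> degen.
(Indeed, f is constant along the null direction of H through x*, so x* is not a strict local extremum.)

degen


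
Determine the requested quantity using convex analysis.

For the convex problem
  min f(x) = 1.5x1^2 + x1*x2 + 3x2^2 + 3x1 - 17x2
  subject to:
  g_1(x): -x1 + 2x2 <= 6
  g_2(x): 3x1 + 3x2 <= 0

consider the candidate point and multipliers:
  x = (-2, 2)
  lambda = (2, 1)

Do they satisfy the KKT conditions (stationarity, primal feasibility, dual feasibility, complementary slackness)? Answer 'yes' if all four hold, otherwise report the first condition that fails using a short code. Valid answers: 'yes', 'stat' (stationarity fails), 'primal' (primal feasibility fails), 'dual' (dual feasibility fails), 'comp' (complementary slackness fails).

Gradient of f: grad f(x) = Q x + c = (-1, -7)
Constraint values g_i(x) = a_i^T x - b_i:
  g_1((-2, 2)) = 0
  g_2((-2, 2)) = 0
Stationarity residual: grad f(x) + sum_i lambda_i a_i = (0, 0)
  -> stationarity OK
Primal feasibility (all g_i <= 0): OK
Dual feasibility (all lambda_i >= 0): OK
Complementary slackness (lambda_i * g_i(x) = 0 for all i): OK

Verdict: yes, KKT holds.

yes


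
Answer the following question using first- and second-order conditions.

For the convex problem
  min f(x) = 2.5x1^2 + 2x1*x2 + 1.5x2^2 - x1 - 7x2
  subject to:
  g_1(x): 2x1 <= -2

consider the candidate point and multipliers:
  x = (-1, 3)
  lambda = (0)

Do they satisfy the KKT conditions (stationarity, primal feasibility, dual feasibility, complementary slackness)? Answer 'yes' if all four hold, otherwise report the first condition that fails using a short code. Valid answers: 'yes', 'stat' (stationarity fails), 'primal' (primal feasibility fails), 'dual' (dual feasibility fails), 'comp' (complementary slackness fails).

Gradient of f: grad f(x) = Q x + c = (0, 0)
Constraint values g_i(x) = a_i^T x - b_i:
  g_1((-1, 3)) = 0
Stationarity residual: grad f(x) + sum_i lambda_i a_i = (0, 0)
  -> stationarity OK
Primal feasibility (all g_i <= 0): OK
Dual feasibility (all lambda_i >= 0): OK
Complementary slackness (lambda_i * g_i(x) = 0 for all i): OK

Verdict: yes, KKT holds.

yes


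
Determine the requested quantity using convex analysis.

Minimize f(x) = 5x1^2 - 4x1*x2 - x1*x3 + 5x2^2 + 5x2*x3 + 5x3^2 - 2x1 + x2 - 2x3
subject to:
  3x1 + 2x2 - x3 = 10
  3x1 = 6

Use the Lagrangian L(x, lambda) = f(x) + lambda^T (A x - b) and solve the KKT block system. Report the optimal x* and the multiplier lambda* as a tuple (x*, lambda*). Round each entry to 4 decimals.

Form the Lagrangian:
  L(x, lambda) = (1/2) x^T Q x + c^T x + lambda^T (A x - b)
Stationarity (grad_x L = 0): Q x + c + A^T lambda = 0.
Primal feasibility: A x = b.

This gives the KKT block system:
  [ Q   A^T ] [ x     ]   [-c ]
  [ A    0  ] [ lambda ] = [ b ]

Solving the linear system:
  x*      = (2, 1.6429, -0.7143)
  lambda* = (-2.9286, -1.119)
  f(x*)   = 17.5357

x* = (2, 1.6429, -0.7143), lambda* = (-2.9286, -1.119)


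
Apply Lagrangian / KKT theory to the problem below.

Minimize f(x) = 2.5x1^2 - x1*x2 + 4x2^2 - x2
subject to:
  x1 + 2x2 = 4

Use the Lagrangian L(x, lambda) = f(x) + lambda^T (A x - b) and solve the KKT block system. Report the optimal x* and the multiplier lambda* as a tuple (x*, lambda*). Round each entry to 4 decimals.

Form the Lagrangian:
  L(x, lambda) = (1/2) x^T Q x + c^T x + lambda^T (A x - b)
Stationarity (grad_x L = 0): Q x + c + A^T lambda = 0.
Primal feasibility: A x = b.

This gives the KKT block system:
  [ Q   A^T ] [ x     ]   [-c ]
  [ A    0  ] [ lambda ] = [ b ]

Solving the linear system:
  x*      = (1.1875, 1.4062)
  lambda* = (-4.5312)
  f(x*)   = 8.3594

x* = (1.1875, 1.4062), lambda* = (-4.5312)


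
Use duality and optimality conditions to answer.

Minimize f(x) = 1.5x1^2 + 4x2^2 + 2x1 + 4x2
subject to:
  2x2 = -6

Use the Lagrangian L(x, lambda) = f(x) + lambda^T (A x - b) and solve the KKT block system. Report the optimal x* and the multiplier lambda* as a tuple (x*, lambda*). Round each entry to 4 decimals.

Form the Lagrangian:
  L(x, lambda) = (1/2) x^T Q x + c^T x + lambda^T (A x - b)
Stationarity (grad_x L = 0): Q x + c + A^T lambda = 0.
Primal feasibility: A x = b.

This gives the KKT block system:
  [ Q   A^T ] [ x     ]   [-c ]
  [ A    0  ] [ lambda ] = [ b ]

Solving the linear system:
  x*      = (-0.6667, -3)
  lambda* = (10)
  f(x*)   = 23.3333

x* = (-0.6667, -3), lambda* = (10)


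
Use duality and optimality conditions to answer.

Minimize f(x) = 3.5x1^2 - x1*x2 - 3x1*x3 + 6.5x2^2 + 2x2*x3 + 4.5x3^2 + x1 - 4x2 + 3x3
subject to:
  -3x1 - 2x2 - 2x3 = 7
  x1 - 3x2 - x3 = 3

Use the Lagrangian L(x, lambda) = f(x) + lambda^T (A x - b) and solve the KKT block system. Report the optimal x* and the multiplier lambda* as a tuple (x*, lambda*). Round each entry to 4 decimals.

Form the Lagrangian:
  L(x, lambda) = (1/2) x^T Q x + c^T x + lambda^T (A x - b)
Stationarity (grad_x L = 0): Q x + c + A^T lambda = 0.
Primal feasibility: A x = b.

This gives the KKT block system:
  [ Q   A^T ] [ x     ]   [-c ]
  [ A    0  ] [ lambda ] = [ b ]

Solving the linear system:
  x*      = (-0.8876, -0.8595, -1.3092)
  lambda* = (-1.6529, -4.5327)
  f(x*)   = 11.8958

x* = (-0.8876, -0.8595, -1.3092), lambda* = (-1.6529, -4.5327)


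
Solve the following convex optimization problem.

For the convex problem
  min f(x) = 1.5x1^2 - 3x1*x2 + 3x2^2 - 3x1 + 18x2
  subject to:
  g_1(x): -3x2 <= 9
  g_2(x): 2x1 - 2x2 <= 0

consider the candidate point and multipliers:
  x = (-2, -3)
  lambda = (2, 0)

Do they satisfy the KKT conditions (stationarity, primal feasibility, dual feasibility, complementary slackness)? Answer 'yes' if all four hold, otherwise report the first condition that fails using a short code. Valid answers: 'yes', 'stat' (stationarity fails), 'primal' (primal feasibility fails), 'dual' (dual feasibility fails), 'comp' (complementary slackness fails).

Gradient of f: grad f(x) = Q x + c = (0, 6)
Constraint values g_i(x) = a_i^T x - b_i:
  g_1((-2, -3)) = 0
  g_2((-2, -3)) = 2
Stationarity residual: grad f(x) + sum_i lambda_i a_i = (0, 0)
  -> stationarity OK
Primal feasibility (all g_i <= 0): FAILS
Dual feasibility (all lambda_i >= 0): OK
Complementary slackness (lambda_i * g_i(x) = 0 for all i): OK

Verdict: the first failing condition is primal_feasibility -> primal.

primal


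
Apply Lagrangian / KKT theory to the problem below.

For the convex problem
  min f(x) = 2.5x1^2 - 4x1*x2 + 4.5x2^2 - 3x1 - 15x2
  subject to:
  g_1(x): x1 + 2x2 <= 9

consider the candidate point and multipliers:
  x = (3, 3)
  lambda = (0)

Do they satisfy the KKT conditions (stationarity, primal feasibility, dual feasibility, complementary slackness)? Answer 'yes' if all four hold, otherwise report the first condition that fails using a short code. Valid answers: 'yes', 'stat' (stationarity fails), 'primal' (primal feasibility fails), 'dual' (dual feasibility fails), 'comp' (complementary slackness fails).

Gradient of f: grad f(x) = Q x + c = (0, 0)
Constraint values g_i(x) = a_i^T x - b_i:
  g_1((3, 3)) = 0
Stationarity residual: grad f(x) + sum_i lambda_i a_i = (0, 0)
  -> stationarity OK
Primal feasibility (all g_i <= 0): OK
Dual feasibility (all lambda_i >= 0): OK
Complementary slackness (lambda_i * g_i(x) = 0 for all i): OK

Verdict: yes, KKT holds.

yes


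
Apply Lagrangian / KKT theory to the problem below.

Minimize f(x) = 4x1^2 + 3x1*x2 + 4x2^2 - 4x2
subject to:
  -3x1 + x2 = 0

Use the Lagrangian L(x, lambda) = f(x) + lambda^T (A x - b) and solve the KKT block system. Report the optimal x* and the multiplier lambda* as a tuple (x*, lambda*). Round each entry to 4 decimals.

Form the Lagrangian:
  L(x, lambda) = (1/2) x^T Q x + c^T x + lambda^T (A x - b)
Stationarity (grad_x L = 0): Q x + c + A^T lambda = 0.
Primal feasibility: A x = b.

This gives the KKT block system:
  [ Q   A^T ] [ x     ]   [-c ]
  [ A    0  ] [ lambda ] = [ b ]

Solving the linear system:
  x*      = (0.1224, 0.3673)
  lambda* = (0.6939)
  f(x*)   = -0.7347

x* = (0.1224, 0.3673), lambda* = (0.6939)


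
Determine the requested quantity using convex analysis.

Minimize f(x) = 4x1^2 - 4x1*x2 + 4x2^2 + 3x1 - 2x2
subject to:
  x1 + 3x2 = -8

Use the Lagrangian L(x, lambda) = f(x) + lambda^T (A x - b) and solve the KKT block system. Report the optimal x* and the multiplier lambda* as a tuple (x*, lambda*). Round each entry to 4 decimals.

Form the Lagrangian:
  L(x, lambda) = (1/2) x^T Q x + c^T x + lambda^T (A x - b)
Stationarity (grad_x L = 0): Q x + c + A^T lambda = 0.
Primal feasibility: A x = b.

This gives the KKT block system:
  [ Q   A^T ] [ x     ]   [-c ]
  [ A    0  ] [ lambda ] = [ b ]

Solving the linear system:
  x*      = (-1.8558, -2.0481)
  lambda* = (3.6538)
  f(x*)   = 13.8798

x* = (-1.8558, -2.0481), lambda* = (3.6538)


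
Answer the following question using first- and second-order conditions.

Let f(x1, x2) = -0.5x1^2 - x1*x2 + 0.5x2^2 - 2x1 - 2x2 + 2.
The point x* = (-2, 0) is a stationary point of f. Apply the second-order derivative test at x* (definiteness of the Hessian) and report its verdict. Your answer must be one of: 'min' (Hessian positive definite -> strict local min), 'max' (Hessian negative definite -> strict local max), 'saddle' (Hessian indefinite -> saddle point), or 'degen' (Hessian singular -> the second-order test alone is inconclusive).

Compute the Hessian H = grad^2 f:
  H = [[-1, -1], [-1, 1]]
Verify stationarity: grad f(x*) = H x* + g = (0, 0).
Eigenvalues of H: -1.4142, 1.4142.
Eigenvalues have mixed signs, so H is indefinite -> x* is a saddle point.

saddle


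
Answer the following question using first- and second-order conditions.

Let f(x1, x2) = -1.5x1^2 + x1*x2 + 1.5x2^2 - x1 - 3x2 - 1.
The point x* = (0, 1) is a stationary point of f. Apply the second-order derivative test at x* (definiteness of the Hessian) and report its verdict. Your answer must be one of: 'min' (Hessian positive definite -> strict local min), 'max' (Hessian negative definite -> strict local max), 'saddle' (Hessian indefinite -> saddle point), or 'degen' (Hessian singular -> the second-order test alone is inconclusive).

Compute the Hessian H = grad^2 f:
  H = [[-3, 1], [1, 3]]
Verify stationarity: grad f(x*) = H x* + g = (0, 0).
Eigenvalues of H: -3.1623, 3.1623.
Eigenvalues have mixed signs, so H is indefinite -> x* is a saddle point.

saddle


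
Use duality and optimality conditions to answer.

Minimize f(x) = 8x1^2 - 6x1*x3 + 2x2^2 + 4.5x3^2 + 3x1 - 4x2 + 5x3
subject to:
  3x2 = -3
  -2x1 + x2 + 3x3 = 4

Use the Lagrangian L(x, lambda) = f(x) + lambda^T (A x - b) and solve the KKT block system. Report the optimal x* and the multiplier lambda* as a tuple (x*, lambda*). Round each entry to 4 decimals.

Form the Lagrangian:
  L(x, lambda) = (1/2) x^T Q x + c^T x + lambda^T (A x - b)
Stationarity (grad_x L = 0): Q x + c + A^T lambda = 0.
Primal feasibility: A x = b.

This gives the KKT block system:
  [ Q   A^T ] [ x     ]   [-c ]
  [ A    0  ] [ lambda ] = [ b ]

Solving the linear system:
  x*      = (-0.5278, -1, 1.3148)
  lambda* = (4.8889, -6.6667)
  f(x*)   = 25.162

x* = (-0.5278, -1, 1.3148), lambda* = (4.8889, -6.6667)


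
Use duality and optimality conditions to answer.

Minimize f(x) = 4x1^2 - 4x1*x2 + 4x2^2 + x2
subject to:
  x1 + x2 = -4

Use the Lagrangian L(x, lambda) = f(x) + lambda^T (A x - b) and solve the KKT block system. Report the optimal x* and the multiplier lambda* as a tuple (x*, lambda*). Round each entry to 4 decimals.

Form the Lagrangian:
  L(x, lambda) = (1/2) x^T Q x + c^T x + lambda^T (A x - b)
Stationarity (grad_x L = 0): Q x + c + A^T lambda = 0.
Primal feasibility: A x = b.

This gives the KKT block system:
  [ Q   A^T ] [ x     ]   [-c ]
  [ A    0  ] [ lambda ] = [ b ]

Solving the linear system:
  x*      = (-1.9583, -2.0417)
  lambda* = (7.5)
  f(x*)   = 13.9792

x* = (-1.9583, -2.0417), lambda* = (7.5)


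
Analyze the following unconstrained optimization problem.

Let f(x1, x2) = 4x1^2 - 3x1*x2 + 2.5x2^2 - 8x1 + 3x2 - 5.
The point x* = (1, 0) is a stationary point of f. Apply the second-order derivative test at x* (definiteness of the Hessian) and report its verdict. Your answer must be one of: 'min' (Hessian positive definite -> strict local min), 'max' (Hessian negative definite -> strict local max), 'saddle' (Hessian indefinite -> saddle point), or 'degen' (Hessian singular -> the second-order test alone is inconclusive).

Compute the Hessian H = grad^2 f:
  H = [[8, -3], [-3, 5]]
Verify stationarity: grad f(x*) = H x* + g = (0, 0).
Eigenvalues of H: 3.1459, 9.8541.
Both eigenvalues > 0, so H is positive definite -> x* is a strict local min.

min


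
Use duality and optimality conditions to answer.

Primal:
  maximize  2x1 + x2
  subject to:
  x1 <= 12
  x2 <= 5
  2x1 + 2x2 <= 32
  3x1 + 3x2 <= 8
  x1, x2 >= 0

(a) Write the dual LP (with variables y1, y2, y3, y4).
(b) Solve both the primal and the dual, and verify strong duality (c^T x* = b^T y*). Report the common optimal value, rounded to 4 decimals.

The standard primal-dual pair for 'max c^T x s.t. A x <= b, x >= 0' is:
  Dual:  min b^T y  s.t.  A^T y >= c,  y >= 0.

So the dual LP is:
  minimize  12y1 + 5y2 + 32y3 + 8y4
  subject to:
    y1 + 2y3 + 3y4 >= 2
    y2 + 2y3 + 3y4 >= 1
    y1, y2, y3, y4 >= 0

Solving the primal: x* = (2.6667, 0).
  primal value c^T x* = 5.3333.
Solving the dual: y* = (0, 0, 0, 0.6667).
  dual value b^T y* = 5.3333.
Strong duality: c^T x* = b^T y*. Confirmed.

5.3333


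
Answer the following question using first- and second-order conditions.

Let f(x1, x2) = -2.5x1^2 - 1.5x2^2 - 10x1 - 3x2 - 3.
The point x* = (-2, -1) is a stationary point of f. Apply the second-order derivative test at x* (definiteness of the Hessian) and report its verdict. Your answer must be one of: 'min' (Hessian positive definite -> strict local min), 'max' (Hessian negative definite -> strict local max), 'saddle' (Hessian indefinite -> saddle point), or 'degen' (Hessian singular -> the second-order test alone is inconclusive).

Compute the Hessian H = grad^2 f:
  H = [[-5, 0], [0, -3]]
Verify stationarity: grad f(x*) = H x* + g = (0, 0).
Eigenvalues of H: -5, -3.
Both eigenvalues < 0, so H is negative definite -> x* is a strict local max.

max


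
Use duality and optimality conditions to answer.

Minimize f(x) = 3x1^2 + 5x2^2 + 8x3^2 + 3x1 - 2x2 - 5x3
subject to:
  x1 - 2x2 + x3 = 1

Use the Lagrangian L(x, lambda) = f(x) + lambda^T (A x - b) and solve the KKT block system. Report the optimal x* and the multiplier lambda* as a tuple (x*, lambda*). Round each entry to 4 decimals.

Form the Lagrangian:
  L(x, lambda) = (1/2) x^T Q x + c^T x + lambda^T (A x - b)
Stationarity (grad_x L = 0): Q x + c + A^T lambda = 0.
Primal feasibility: A x = b.

This gives the KKT block system:
  [ Q   A^T ] [ x     ]   [-c ]
  [ A    0  ] [ lambda ] = [ b ]

Solving the linear system:
  x*      = (-0.0795, -0.3046, 0.4702)
  lambda* = (-2.5232)
  f(x*)   = 0.2715

x* = (-0.0795, -0.3046, 0.4702), lambda* = (-2.5232)


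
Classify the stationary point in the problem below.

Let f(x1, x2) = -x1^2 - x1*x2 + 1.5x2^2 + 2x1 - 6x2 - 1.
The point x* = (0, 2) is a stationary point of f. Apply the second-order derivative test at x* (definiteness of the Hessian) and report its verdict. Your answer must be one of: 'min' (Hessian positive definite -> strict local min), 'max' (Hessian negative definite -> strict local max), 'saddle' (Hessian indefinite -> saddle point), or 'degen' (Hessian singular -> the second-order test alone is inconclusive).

Compute the Hessian H = grad^2 f:
  H = [[-2, -1], [-1, 3]]
Verify stationarity: grad f(x*) = H x* + g = (0, 0).
Eigenvalues of H: -2.1926, 3.1926.
Eigenvalues have mixed signs, so H is indefinite -> x* is a saddle point.

saddle


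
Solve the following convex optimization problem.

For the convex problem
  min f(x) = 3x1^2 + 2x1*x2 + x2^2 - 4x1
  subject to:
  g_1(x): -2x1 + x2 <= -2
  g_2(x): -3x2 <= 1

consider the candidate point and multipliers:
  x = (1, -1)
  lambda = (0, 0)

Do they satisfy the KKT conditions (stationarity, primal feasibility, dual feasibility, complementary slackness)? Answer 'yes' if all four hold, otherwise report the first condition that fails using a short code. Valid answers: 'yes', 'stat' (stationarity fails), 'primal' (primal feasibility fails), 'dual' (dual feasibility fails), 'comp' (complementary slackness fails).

Gradient of f: grad f(x) = Q x + c = (0, 0)
Constraint values g_i(x) = a_i^T x - b_i:
  g_1((1, -1)) = -1
  g_2((1, -1)) = 2
Stationarity residual: grad f(x) + sum_i lambda_i a_i = (0, 0)
  -> stationarity OK
Primal feasibility (all g_i <= 0): FAILS
Dual feasibility (all lambda_i >= 0): OK
Complementary slackness (lambda_i * g_i(x) = 0 for all i): OK

Verdict: the first failing condition is primal_feasibility -> primal.

primal


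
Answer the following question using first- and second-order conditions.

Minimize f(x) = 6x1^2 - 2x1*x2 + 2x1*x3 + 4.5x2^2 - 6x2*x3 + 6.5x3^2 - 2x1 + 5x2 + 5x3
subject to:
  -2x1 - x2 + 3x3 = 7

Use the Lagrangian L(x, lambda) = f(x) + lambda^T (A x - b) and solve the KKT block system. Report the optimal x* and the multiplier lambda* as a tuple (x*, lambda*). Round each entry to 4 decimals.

Form the Lagrangian:
  L(x, lambda) = (1/2) x^T Q x + c^T x + lambda^T (A x - b)
Stationarity (grad_x L = 0): Q x + c + A^T lambda = 0.
Primal feasibility: A x = b.

This gives the KKT block system:
  [ Q   A^T ] [ x     ]   [-c ]
  [ A    0  ] [ lambda ] = [ b ]

Solving the linear system:
  x*      = (-1.3975, -0.9611, 1.0813)
  lambda* = (-7.3428)
  f(x*)   = 27.3975

x* = (-1.3975, -0.9611, 1.0813), lambda* = (-7.3428)


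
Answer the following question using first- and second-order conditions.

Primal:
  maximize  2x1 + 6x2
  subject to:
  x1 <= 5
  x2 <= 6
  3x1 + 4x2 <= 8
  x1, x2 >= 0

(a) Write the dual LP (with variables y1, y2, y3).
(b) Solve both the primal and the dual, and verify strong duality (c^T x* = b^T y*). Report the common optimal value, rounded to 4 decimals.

The standard primal-dual pair for 'max c^T x s.t. A x <= b, x >= 0' is:
  Dual:  min b^T y  s.t.  A^T y >= c,  y >= 0.

So the dual LP is:
  minimize  5y1 + 6y2 + 8y3
  subject to:
    y1 + 3y3 >= 2
    y2 + 4y3 >= 6
    y1, y2, y3 >= 0

Solving the primal: x* = (0, 2).
  primal value c^T x* = 12.
Solving the dual: y* = (0, 0, 1.5).
  dual value b^T y* = 12.
Strong duality: c^T x* = b^T y*. Confirmed.

12


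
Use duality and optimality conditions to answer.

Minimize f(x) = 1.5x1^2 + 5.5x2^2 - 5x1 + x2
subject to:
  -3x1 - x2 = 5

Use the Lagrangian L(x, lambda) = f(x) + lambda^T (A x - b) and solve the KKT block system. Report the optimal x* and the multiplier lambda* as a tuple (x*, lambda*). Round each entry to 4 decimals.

Form the Lagrangian:
  L(x, lambda) = (1/2) x^T Q x + c^T x + lambda^T (A x - b)
Stationarity (grad_x L = 0): Q x + c + A^T lambda = 0.
Primal feasibility: A x = b.

This gives the KKT block system:
  [ Q   A^T ] [ x     ]   [-c ]
  [ A    0  ] [ lambda ] = [ b ]

Solving the linear system:
  x*      = (-1.5392, -0.3824)
  lambda* = (-3.2059)
  f(x*)   = 11.6716

x* = (-1.5392, -0.3824), lambda* = (-3.2059)


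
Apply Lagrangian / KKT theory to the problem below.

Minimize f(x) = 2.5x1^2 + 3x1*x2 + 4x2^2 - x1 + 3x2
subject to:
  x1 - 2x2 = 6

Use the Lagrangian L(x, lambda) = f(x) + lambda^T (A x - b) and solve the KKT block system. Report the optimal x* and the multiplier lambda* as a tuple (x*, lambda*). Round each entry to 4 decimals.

Form the Lagrangian:
  L(x, lambda) = (1/2) x^T Q x + c^T x + lambda^T (A x - b)
Stationarity (grad_x L = 0): Q x + c + A^T lambda = 0.
Primal feasibility: A x = b.

This gives the KKT block system:
  [ Q   A^T ] [ x     ]   [-c ]
  [ A    0  ] [ lambda ] = [ b ]

Solving the linear system:
  x*      = (2.05, -1.975)
  lambda* = (-3.325)
  f(x*)   = 5.9875

x* = (2.05, -1.975), lambda* = (-3.325)


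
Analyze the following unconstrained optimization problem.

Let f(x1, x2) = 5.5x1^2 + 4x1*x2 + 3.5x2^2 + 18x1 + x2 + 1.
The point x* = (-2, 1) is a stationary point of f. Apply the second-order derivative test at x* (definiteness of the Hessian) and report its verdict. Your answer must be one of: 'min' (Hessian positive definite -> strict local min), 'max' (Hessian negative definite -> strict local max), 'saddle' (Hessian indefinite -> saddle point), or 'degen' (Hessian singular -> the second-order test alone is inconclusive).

Compute the Hessian H = grad^2 f:
  H = [[11, 4], [4, 7]]
Verify stationarity: grad f(x*) = H x* + g = (0, 0).
Eigenvalues of H: 4.5279, 13.4721.
Both eigenvalues > 0, so H is positive definite -> x* is a strict local min.

min


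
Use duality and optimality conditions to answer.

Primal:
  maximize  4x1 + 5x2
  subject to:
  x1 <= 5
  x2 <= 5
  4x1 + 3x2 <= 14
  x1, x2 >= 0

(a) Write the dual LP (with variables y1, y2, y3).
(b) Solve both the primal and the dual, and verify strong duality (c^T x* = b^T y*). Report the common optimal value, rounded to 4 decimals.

The standard primal-dual pair for 'max c^T x s.t. A x <= b, x >= 0' is:
  Dual:  min b^T y  s.t.  A^T y >= c,  y >= 0.

So the dual LP is:
  minimize  5y1 + 5y2 + 14y3
  subject to:
    y1 + 4y3 >= 4
    y2 + 3y3 >= 5
    y1, y2, y3 >= 0

Solving the primal: x* = (0, 4.6667).
  primal value c^T x* = 23.3333.
Solving the dual: y* = (0, 0, 1.6667).
  dual value b^T y* = 23.3333.
Strong duality: c^T x* = b^T y*. Confirmed.

23.3333


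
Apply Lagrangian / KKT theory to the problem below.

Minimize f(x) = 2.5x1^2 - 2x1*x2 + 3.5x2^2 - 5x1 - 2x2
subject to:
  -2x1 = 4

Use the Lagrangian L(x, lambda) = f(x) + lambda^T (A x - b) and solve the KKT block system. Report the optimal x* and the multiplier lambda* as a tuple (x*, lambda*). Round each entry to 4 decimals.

Form the Lagrangian:
  L(x, lambda) = (1/2) x^T Q x + c^T x + lambda^T (A x - b)
Stationarity (grad_x L = 0): Q x + c + A^T lambda = 0.
Primal feasibility: A x = b.

This gives the KKT block system:
  [ Q   A^T ] [ x     ]   [-c ]
  [ A    0  ] [ lambda ] = [ b ]

Solving the linear system:
  x*      = (-2, -0.2857)
  lambda* = (-7.2143)
  f(x*)   = 19.7143

x* = (-2, -0.2857), lambda* = (-7.2143)


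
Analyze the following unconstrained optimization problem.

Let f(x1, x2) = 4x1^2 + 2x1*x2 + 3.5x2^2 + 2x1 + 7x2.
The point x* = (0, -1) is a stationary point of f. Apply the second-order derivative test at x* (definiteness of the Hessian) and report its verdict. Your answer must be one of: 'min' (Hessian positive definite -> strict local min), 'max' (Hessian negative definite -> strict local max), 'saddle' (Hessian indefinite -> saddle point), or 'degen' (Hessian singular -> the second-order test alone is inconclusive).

Compute the Hessian H = grad^2 f:
  H = [[8, 2], [2, 7]]
Verify stationarity: grad f(x*) = H x* + g = (0, 0).
Eigenvalues of H: 5.4384, 9.5616.
Both eigenvalues > 0, so H is positive definite -> x* is a strict local min.

min


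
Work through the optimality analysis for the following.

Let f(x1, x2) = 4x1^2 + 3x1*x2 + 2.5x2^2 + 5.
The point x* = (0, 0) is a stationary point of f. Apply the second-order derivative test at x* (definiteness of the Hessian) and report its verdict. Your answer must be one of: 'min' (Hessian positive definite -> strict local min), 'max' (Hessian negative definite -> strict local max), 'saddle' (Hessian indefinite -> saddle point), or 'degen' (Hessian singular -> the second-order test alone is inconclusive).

Compute the Hessian H = grad^2 f:
  H = [[8, 3], [3, 5]]
Verify stationarity: grad f(x*) = H x* + g = (0, 0).
Eigenvalues of H: 3.1459, 9.8541.
Both eigenvalues > 0, so H is positive definite -> x* is a strict local min.

min


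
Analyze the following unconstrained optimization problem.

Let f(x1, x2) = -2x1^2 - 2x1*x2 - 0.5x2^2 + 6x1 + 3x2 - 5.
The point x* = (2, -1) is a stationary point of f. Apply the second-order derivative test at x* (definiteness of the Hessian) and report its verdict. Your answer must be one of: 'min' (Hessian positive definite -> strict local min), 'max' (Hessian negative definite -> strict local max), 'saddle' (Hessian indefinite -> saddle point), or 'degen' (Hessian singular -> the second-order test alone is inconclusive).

Compute the Hessian H = grad^2 f:
  H = [[-4, -2], [-2, -1]]
Verify stationarity: grad f(x*) = H x* + g = (0, 0).
Eigenvalues of H: -5, 0.
H has a zero eigenvalue (singular; negative semidefinite but not definite), so H is neither positive definite, negative definite, nor indefinite. The second-order test alone is inconclusive -> degen.
(Indeed, f is constant along the null direction of H through x*, so x* is not a strict local extremum.)

degen


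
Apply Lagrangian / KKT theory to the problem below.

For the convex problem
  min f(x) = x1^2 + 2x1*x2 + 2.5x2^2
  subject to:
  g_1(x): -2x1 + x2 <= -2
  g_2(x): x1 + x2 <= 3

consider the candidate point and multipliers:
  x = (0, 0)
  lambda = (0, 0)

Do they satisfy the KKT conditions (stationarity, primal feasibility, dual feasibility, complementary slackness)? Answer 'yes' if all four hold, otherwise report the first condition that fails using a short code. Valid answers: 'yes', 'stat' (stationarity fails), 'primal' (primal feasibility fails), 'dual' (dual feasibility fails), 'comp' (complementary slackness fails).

Gradient of f: grad f(x) = Q x + c = (0, 0)
Constraint values g_i(x) = a_i^T x - b_i:
  g_1((0, 0)) = 2
  g_2((0, 0)) = -3
Stationarity residual: grad f(x) + sum_i lambda_i a_i = (0, 0)
  -> stationarity OK
Primal feasibility (all g_i <= 0): FAILS
Dual feasibility (all lambda_i >= 0): OK
Complementary slackness (lambda_i * g_i(x) = 0 for all i): OK

Verdict: the first failing condition is primal_feasibility -> primal.

primal


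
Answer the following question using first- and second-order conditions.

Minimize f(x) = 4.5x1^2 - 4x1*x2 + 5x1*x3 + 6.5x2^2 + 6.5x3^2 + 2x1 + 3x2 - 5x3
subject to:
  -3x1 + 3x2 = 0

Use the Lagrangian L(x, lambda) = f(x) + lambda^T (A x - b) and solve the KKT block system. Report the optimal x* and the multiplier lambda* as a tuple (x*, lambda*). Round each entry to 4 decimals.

Form the Lagrangian:
  L(x, lambda) = (1/2) x^T Q x + c^T x + lambda^T (A x - b)
Stationarity (grad_x L = 0): Q x + c + A^T lambda = 0.
Primal feasibility: A x = b.

This gives the KKT block system:
  [ Q   A^T ] [ x     ]   [-c ]
  [ A    0  ] [ lambda ] = [ b ]

Solving the linear system:
  x*      = (-0.5732, -0.5732, 0.6051)
  lambda* = (0.7197)
  f(x*)   = -2.9459

x* = (-0.5732, -0.5732, 0.6051), lambda* = (0.7197)


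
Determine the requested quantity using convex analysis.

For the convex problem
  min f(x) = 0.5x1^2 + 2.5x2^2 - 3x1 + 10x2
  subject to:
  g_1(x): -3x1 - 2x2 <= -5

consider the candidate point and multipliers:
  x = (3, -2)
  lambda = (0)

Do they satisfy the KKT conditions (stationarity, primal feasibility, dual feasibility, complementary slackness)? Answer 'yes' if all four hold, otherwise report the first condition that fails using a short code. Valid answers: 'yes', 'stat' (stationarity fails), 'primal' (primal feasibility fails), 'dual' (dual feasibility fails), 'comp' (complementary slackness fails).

Gradient of f: grad f(x) = Q x + c = (0, 0)
Constraint values g_i(x) = a_i^T x - b_i:
  g_1((3, -2)) = 0
Stationarity residual: grad f(x) + sum_i lambda_i a_i = (0, 0)
  -> stationarity OK
Primal feasibility (all g_i <= 0): OK
Dual feasibility (all lambda_i >= 0): OK
Complementary slackness (lambda_i * g_i(x) = 0 for all i): OK

Verdict: yes, KKT holds.

yes


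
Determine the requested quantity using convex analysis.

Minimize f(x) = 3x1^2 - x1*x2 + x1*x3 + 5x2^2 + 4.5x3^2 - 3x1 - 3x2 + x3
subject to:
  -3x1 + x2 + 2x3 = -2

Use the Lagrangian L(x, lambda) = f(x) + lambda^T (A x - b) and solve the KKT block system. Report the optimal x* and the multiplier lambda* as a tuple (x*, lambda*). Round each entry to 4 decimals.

Form the Lagrangian:
  L(x, lambda) = (1/2) x^T Q x + c^T x + lambda^T (A x - b)
Stationarity (grad_x L = 0): Q x + c + A^T lambda = 0.
Primal feasibility: A x = b.

This gives the KKT block system:
  [ Q   A^T ] [ x     ]   [-c ]
  [ A    0  ] [ lambda ] = [ b ]

Solving the linear system:
  x*      = (0.6469, 0.354, -0.2067)
  lambda* = (0.1068)
  f(x*)   = -1.4978

x* = (0.6469, 0.354, -0.2067), lambda* = (0.1068)


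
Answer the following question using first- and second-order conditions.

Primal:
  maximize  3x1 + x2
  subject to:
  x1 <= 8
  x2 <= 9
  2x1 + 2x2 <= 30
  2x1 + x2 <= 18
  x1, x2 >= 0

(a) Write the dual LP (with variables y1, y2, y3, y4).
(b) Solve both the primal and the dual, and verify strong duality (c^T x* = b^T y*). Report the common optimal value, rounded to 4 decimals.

The standard primal-dual pair for 'max c^T x s.t. A x <= b, x >= 0' is:
  Dual:  min b^T y  s.t.  A^T y >= c,  y >= 0.

So the dual LP is:
  minimize  8y1 + 9y2 + 30y3 + 18y4
  subject to:
    y1 + 2y3 + 2y4 >= 3
    y2 + 2y3 + y4 >= 1
    y1, y2, y3, y4 >= 0

Solving the primal: x* = (8, 2).
  primal value c^T x* = 26.
Solving the dual: y* = (1, 0, 0, 1).
  dual value b^T y* = 26.
Strong duality: c^T x* = b^T y*. Confirmed.

26


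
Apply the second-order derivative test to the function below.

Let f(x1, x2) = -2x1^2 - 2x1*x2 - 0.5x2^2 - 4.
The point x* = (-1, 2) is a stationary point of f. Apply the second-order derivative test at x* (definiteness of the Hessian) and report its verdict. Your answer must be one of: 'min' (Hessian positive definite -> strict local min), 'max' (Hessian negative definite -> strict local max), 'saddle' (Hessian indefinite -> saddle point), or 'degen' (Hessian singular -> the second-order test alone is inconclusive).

Compute the Hessian H = grad^2 f:
  H = [[-4, -2], [-2, -1]]
Verify stationarity: grad f(x*) = H x* + g = (0, 0).
Eigenvalues of H: -5, 0.
H has a zero eigenvalue (singular; negative semidefinite but not definite), so H is neither positive definite, negative definite, nor indefinite. The second-order test alone is inconclusive -> degen.
(Indeed, f is constant along the null direction of H through x*, so x* is not a strict local extremum.)

degen


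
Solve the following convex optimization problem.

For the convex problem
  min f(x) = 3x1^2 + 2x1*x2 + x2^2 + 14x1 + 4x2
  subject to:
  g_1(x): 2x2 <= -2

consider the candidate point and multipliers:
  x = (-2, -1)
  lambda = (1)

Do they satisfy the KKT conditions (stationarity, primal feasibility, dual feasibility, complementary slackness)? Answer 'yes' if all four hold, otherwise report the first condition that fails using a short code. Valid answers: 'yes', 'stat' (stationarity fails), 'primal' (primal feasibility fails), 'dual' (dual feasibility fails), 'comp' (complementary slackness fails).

Gradient of f: grad f(x) = Q x + c = (0, -2)
Constraint values g_i(x) = a_i^T x - b_i:
  g_1((-2, -1)) = 0
Stationarity residual: grad f(x) + sum_i lambda_i a_i = (0, 0)
  -> stationarity OK
Primal feasibility (all g_i <= 0): OK
Dual feasibility (all lambda_i >= 0): OK
Complementary slackness (lambda_i * g_i(x) = 0 for all i): OK

Verdict: yes, KKT holds.

yes


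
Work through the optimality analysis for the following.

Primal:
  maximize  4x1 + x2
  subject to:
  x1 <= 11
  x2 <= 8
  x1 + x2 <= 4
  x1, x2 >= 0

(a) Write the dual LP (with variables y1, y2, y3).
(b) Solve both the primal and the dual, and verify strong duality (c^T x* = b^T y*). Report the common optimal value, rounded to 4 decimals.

The standard primal-dual pair for 'max c^T x s.t. A x <= b, x >= 0' is:
  Dual:  min b^T y  s.t.  A^T y >= c,  y >= 0.

So the dual LP is:
  minimize  11y1 + 8y2 + 4y3
  subject to:
    y1 + y3 >= 4
    y2 + y3 >= 1
    y1, y2, y3 >= 0

Solving the primal: x* = (4, 0).
  primal value c^T x* = 16.
Solving the dual: y* = (0, 0, 4).
  dual value b^T y* = 16.
Strong duality: c^T x* = b^T y*. Confirmed.

16


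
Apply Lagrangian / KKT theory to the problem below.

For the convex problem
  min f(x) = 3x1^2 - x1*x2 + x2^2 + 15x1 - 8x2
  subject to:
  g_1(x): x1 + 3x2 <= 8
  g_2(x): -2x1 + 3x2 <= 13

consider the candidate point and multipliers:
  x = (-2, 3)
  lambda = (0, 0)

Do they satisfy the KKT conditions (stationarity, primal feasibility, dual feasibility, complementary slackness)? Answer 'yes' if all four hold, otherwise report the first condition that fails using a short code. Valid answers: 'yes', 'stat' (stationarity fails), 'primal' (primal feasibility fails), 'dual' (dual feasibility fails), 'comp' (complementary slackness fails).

Gradient of f: grad f(x) = Q x + c = (0, 0)
Constraint values g_i(x) = a_i^T x - b_i:
  g_1((-2, 3)) = -1
  g_2((-2, 3)) = 0
Stationarity residual: grad f(x) + sum_i lambda_i a_i = (0, 0)
  -> stationarity OK
Primal feasibility (all g_i <= 0): OK
Dual feasibility (all lambda_i >= 0): OK
Complementary slackness (lambda_i * g_i(x) = 0 for all i): OK

Verdict: yes, KKT holds.

yes


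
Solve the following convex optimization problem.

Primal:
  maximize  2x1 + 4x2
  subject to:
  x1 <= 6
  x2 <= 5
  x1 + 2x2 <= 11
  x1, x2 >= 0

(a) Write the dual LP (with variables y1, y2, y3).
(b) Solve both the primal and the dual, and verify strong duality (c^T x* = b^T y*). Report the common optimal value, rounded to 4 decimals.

The standard primal-dual pair for 'max c^T x s.t. A x <= b, x >= 0' is:
  Dual:  min b^T y  s.t.  A^T y >= c,  y >= 0.

So the dual LP is:
  minimize  6y1 + 5y2 + 11y3
  subject to:
    y1 + y3 >= 2
    y2 + 2y3 >= 4
    y1, y2, y3 >= 0

Solving the primal: x* = (1, 5).
  primal value c^T x* = 22.
Solving the dual: y* = (0, 0, 2).
  dual value b^T y* = 22.
Strong duality: c^T x* = b^T y*. Confirmed.

22


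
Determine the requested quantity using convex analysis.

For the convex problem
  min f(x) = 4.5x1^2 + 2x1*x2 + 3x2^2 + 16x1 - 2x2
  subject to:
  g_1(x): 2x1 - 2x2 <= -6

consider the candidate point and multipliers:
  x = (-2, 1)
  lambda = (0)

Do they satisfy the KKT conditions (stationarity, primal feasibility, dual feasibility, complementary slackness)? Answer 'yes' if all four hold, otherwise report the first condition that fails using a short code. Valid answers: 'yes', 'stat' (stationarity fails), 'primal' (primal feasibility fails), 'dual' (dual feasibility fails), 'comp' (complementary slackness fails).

Gradient of f: grad f(x) = Q x + c = (0, 0)
Constraint values g_i(x) = a_i^T x - b_i:
  g_1((-2, 1)) = 0
Stationarity residual: grad f(x) + sum_i lambda_i a_i = (0, 0)
  -> stationarity OK
Primal feasibility (all g_i <= 0): OK
Dual feasibility (all lambda_i >= 0): OK
Complementary slackness (lambda_i * g_i(x) = 0 for all i): OK

Verdict: yes, KKT holds.

yes


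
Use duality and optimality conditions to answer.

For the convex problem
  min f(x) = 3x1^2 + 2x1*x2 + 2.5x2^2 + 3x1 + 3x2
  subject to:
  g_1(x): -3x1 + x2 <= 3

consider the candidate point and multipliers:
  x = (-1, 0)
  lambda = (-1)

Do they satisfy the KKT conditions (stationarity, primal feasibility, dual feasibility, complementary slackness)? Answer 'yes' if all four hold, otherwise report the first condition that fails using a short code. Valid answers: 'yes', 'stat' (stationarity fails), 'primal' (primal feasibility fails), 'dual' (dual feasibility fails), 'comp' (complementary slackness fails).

Gradient of f: grad f(x) = Q x + c = (-3, 1)
Constraint values g_i(x) = a_i^T x - b_i:
  g_1((-1, 0)) = 0
Stationarity residual: grad f(x) + sum_i lambda_i a_i = (0, 0)
  -> stationarity OK
Primal feasibility (all g_i <= 0): OK
Dual feasibility (all lambda_i >= 0): FAILS
Complementary slackness (lambda_i * g_i(x) = 0 for all i): OK

Verdict: the first failing condition is dual_feasibility -> dual.

dual


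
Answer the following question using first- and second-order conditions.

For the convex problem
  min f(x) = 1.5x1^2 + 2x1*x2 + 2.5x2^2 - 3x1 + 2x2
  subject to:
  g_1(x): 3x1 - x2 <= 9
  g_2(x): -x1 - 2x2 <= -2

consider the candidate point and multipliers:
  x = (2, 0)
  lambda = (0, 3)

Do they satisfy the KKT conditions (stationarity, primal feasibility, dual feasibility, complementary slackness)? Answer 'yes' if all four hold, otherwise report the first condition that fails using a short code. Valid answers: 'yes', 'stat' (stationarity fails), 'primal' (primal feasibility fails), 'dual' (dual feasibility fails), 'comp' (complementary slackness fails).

Gradient of f: grad f(x) = Q x + c = (3, 6)
Constraint values g_i(x) = a_i^T x - b_i:
  g_1((2, 0)) = -3
  g_2((2, 0)) = 0
Stationarity residual: grad f(x) + sum_i lambda_i a_i = (0, 0)
  -> stationarity OK
Primal feasibility (all g_i <= 0): OK
Dual feasibility (all lambda_i >= 0): OK
Complementary slackness (lambda_i * g_i(x) = 0 for all i): OK

Verdict: yes, KKT holds.

yes
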